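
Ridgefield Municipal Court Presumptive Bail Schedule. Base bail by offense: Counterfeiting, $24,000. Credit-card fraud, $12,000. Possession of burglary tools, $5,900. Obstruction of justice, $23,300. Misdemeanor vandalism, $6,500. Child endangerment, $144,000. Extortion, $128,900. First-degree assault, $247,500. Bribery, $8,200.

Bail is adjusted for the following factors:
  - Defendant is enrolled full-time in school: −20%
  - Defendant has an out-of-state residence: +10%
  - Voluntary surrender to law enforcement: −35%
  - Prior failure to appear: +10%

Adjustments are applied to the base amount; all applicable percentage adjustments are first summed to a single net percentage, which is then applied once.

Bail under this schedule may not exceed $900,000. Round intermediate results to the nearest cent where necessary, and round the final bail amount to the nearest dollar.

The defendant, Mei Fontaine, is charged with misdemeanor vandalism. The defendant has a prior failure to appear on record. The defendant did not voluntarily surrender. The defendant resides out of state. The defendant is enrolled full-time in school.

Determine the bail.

Base amounts from the schedule: misdemeanor vandalism $6,500.
Single charge. Combined base = $6,500.
Net percentage adjustment: −20% +10% +10% = +0%. $6,500 × 1 = $6,500.
$6,500 is within the $900,000 maximum.

$6,500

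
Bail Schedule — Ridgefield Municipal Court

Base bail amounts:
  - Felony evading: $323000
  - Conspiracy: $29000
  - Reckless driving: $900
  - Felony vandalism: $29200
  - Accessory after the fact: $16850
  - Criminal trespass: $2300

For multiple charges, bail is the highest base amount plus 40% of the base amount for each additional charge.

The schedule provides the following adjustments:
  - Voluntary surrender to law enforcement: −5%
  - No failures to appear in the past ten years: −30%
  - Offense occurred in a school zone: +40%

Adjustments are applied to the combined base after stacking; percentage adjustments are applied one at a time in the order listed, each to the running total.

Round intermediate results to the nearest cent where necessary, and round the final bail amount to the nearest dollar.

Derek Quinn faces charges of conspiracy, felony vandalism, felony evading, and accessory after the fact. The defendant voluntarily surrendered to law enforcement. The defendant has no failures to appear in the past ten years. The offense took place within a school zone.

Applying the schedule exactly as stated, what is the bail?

Base amounts from the schedule: conspiracy $29000; felony vandalism $29200; felony evading $323000; accessory after the fact $16850.
Stacking rule: highest base plus 40% of each additional charge. Highest is felony evading at $323000. Additional: $29000 × 40% = $11600; $29200 × 40% = $11680; $16850 × 40% = $6740. Combined base = $323000 + $30020 = $353020.
Voluntary surrender to law enforcement (−5%): $353020 × 0.95 = $335369.
No failures to appear in the past ten years (−30%): $335369 × 0.7 = $234758.30.
Offense occurred in a school zone (+40%): $234758.30 × 1.4 = $328661.62.
Rounded to the nearest dollar: $328662.

$328662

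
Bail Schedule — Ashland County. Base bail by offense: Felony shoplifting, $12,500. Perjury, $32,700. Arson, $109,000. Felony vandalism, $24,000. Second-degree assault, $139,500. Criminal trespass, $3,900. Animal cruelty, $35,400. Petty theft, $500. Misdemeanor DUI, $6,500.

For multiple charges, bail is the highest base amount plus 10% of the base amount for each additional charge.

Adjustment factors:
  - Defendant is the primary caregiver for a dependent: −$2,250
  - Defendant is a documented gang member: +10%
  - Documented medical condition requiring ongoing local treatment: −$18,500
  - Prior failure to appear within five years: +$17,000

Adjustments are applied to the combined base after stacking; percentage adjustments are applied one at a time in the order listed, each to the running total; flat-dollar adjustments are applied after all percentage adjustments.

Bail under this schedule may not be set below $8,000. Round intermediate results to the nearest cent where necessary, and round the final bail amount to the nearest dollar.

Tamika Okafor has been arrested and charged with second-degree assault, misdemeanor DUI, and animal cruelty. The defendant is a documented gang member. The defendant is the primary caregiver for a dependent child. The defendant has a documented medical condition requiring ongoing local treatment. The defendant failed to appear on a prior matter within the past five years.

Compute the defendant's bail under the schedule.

$154,309

Base amounts from the schedule: second-degree assault $139,500; misdemeanor DUI $6,500; animal cruelty $35,400.
Stacking rule: highest base plus 10% of each additional charge. Highest is second-degree assault at $139,500. Additional: $6,500 × 10% = $650; $35,400 × 10% = $3,540. Combined base = $139,500 + $4,190 = $143,690.
Defendant is a documented gang member (+10%): $143,690 × 1.1 = $158,059.
Defendant is the primary caregiver for a dependent (−$2,250 flat): $158,059 − $2,250 = $155,809.
Documented medical condition requiring ongoing local treatment (−$18,500 flat): $155,809 − $18,500 = $137,309.
Prior failure to appear within five years (+$17,000 flat): $137,309 + $17,000 = $154,309.
$154,309 is at or above the $8,000 minimum.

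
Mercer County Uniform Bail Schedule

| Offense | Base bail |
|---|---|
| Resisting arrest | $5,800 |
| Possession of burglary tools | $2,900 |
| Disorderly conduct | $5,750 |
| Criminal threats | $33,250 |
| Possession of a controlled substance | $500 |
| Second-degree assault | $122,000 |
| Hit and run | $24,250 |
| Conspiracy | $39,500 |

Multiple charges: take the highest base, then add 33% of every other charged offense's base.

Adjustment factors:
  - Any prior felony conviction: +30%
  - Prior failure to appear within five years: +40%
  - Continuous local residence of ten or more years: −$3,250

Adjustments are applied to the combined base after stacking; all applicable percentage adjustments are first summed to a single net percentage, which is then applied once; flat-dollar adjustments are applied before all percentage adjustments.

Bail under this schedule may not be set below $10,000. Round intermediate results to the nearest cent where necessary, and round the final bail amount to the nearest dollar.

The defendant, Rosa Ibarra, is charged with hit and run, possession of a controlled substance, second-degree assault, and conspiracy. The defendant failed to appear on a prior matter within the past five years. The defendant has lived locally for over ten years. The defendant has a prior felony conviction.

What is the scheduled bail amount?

Base amounts from the schedule: hit and run $24,250; possession of a controlled substance $500; second-degree assault $122,000; conspiracy $39,500.
Stacking rule: highest base plus 33% of each additional charge. Highest is second-degree assault at $122,000. Additional: $24,250 × 33% = $8,002.50; $500 × 33% = $165; $39,500 × 33% = $13,035. Combined base = $122,000 + $21,202.50 = $143,202.50.
Continuous local residence of ten or more years (−$3,250 flat): $143,202.50 − $3,250 = $139,952.50.
Net percentage adjustment: +30% +40% = +70%. $139,952.50 × 1.7 = $237,919.25.
$237,919.25 is at or above the $10,000 minimum.
Rounded to the nearest dollar: $237,919.

$237,919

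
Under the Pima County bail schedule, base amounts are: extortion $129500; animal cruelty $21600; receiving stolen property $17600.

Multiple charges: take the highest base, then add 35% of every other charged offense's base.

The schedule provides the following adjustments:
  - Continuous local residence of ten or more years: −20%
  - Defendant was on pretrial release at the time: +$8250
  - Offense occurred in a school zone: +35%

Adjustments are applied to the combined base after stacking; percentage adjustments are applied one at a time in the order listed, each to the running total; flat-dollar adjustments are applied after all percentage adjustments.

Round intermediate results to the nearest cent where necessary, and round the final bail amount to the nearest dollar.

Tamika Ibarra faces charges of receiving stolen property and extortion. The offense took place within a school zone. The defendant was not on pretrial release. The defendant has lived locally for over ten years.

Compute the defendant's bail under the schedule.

$146513

Base amounts from the schedule: receiving stolen property $17600; extortion $129500.
Stacking rule: highest base plus 35% of each additional charge. Highest is extortion at $129500. Additional: $17600 × 35% = $6160. Combined base = $129500 + $6160 = $135660.
Continuous local residence of ten or more years (−20%): $135660 × 0.8 = $108528.
Offense occurred in a school zone (+35%): $108528 × 1.35 = $146512.80.
Rounded to the nearest dollar: $146513.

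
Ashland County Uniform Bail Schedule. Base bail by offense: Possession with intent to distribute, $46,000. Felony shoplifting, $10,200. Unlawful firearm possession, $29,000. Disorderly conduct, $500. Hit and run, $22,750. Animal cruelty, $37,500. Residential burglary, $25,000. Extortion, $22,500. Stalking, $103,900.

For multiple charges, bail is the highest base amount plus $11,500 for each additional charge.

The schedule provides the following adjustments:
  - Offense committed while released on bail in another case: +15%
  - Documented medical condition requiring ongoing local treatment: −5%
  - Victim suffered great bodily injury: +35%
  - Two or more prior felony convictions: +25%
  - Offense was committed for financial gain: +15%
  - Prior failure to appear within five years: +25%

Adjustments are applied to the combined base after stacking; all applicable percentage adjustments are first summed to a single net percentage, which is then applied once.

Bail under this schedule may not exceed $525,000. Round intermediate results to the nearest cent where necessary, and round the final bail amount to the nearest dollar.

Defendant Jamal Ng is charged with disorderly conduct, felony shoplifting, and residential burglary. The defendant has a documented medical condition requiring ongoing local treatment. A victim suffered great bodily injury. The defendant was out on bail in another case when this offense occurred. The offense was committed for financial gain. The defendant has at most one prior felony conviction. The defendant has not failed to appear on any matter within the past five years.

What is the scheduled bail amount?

$76,800

Base amounts from the schedule: disorderly conduct $500; felony shoplifting $10,200; residential burglary $25,000.
Stacking rule: highest base plus $11,500 per additional charge. Highest is residential burglary at $25,000; 2 additional charges → +$23,000. Combined base = $48,000.
Net percentage adjustment: +15% −5% +35% +15% = +60%. $48,000 × 1.6 = $76,800.
$76,800 is within the $525,000 maximum.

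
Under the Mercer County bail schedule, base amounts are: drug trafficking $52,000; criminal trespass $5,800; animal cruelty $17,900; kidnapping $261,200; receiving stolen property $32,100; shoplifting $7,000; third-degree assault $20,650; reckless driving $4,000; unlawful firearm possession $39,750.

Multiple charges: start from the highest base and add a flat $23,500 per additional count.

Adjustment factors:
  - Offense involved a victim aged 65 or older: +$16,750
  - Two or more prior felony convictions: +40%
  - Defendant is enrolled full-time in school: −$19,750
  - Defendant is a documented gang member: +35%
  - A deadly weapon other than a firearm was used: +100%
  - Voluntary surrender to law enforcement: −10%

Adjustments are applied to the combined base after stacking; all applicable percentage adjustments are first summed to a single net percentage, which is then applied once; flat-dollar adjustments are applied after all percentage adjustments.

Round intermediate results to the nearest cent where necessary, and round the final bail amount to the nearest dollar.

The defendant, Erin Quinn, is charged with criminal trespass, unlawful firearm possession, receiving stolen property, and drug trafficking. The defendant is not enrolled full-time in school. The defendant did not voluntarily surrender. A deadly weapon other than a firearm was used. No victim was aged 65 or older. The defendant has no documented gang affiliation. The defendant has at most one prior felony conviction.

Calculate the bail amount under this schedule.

$245,000

Base amounts from the schedule: criminal trespass $5,800; unlawful firearm possession $39,750; receiving stolen property $32,100; drug trafficking $52,000.
Stacking rule: highest base plus $23,500 per additional charge. Highest is drug trafficking at $52,000; 3 additional charges → +$70,500. Combined base = $122,500.
A deadly weapon other than a firearm was used (+100%): $122,500 × 2 = $245,000.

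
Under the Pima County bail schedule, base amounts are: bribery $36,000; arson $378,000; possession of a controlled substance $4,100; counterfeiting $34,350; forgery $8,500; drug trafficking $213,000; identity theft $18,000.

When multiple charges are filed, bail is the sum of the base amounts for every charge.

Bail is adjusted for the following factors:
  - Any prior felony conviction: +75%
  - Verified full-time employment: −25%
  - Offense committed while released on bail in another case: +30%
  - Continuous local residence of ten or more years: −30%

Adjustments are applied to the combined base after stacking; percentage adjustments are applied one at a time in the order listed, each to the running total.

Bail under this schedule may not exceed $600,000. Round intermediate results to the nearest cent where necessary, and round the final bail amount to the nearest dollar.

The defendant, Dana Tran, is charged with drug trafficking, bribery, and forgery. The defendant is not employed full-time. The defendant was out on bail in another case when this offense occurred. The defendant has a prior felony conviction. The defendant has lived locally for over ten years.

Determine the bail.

$410,069

Base amounts from the schedule: drug trafficking $213,000; bribery $36,000; forgery $8,500.
Stacking rule: sum of all bases. $213,000 + $36,000 + $8,500 = $257,500.
Any prior felony conviction (+75%): $257,500 × 1.75 = $450,625.
Offense committed while released on bail in another case (+30%): $450,625 × 1.3 = $585,812.50.
Continuous local residence of ten or more years (−30%): $585,812.50 × 0.7 = $410,068.75.
$410,068.75 is within the $600,000 maximum.
Rounded to the nearest dollar: $410,069.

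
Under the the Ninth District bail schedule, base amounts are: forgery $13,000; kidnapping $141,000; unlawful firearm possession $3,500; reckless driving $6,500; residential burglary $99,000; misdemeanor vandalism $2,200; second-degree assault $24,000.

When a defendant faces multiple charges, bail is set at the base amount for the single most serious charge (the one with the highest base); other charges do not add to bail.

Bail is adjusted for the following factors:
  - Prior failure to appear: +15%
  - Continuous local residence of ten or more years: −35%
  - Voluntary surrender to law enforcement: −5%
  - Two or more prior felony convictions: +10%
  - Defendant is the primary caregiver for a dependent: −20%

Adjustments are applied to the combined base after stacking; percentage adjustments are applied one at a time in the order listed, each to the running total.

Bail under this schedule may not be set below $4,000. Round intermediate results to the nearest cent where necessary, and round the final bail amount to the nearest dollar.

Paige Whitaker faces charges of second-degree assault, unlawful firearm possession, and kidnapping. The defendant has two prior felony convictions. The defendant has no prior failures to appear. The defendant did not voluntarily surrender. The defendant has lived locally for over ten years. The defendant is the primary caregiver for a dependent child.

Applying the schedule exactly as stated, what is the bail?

Base amounts from the schedule: second-degree assault $24,000; unlawful firearm possession $3,500; kidnapping $141,000.
Stacking rule: use the highest base only. Highest is kidnapping at $141,000. Combined base = $141,000.
Continuous local residence of ten or more years (−35%): $141,000 × 0.65 = $91,650.
Two or more prior felony convictions (+10%): $91,650 × 1.1 = $100,815.
Defendant is the primary caregiver for a dependent (−20%): $100,815 × 0.8 = $80,652.
$80,652 is at or above the $4,000 minimum.

$80,652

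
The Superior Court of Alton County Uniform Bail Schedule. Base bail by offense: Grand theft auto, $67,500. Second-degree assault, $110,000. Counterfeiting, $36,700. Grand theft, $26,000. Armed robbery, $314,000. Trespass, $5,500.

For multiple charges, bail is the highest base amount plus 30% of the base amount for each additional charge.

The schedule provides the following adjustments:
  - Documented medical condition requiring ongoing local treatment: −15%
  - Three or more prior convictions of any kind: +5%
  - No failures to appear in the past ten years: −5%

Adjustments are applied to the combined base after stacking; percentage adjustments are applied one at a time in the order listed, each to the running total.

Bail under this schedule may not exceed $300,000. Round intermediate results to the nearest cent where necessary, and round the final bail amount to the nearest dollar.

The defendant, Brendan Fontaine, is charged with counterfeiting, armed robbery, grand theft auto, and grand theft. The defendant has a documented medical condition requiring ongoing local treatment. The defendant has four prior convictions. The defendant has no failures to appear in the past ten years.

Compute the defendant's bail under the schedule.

Base amounts from the schedule: counterfeiting $36,700; armed robbery $314,000; grand theft auto $67,500; grand theft $26,000.
Stacking rule: highest base plus 30% of each additional charge. Highest is armed robbery at $314,000. Additional: $36,700 × 30% = $11,010; $67,500 × 30% = $20,250; $26,000 × 30% = $7,800. Combined base = $314,000 + $39,060 = $353,060.
Documented medical condition requiring ongoing local treatment (−15%): $353,060 × 0.85 = $300,101.
Three or more prior convictions of any kind (+5%): $300,101 × 1.05 = $315,106.05.
No failures to appear in the past ten years (−5%): $315,106.05 × 0.95 = $299,350.75.
$299,350.75 is within the $300,000 maximum.
Rounded to the nearest dollar: $299,351.

$299,351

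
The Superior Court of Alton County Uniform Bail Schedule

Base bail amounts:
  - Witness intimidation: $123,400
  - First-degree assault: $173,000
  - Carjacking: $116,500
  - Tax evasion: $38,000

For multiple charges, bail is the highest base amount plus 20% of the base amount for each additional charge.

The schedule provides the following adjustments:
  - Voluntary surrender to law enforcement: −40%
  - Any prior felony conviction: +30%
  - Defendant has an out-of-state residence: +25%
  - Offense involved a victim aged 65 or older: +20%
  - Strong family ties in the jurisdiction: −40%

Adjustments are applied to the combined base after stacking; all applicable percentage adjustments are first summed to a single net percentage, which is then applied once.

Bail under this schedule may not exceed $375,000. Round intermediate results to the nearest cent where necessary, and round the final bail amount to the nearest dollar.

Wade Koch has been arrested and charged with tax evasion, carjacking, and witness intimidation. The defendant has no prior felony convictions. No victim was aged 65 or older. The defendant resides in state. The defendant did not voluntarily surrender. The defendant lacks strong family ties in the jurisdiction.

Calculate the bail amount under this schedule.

Base amounts from the schedule: tax evasion $38,000; carjacking $116,500; witness intimidation $123,400.
Stacking rule: highest base plus 20% of each additional charge. Highest is witness intimidation at $123,400. Additional: $38,000 × 20% = $7,600; $116,500 × 20% = $23,300. Combined base = $123,400 + $30,900 = $154,300.
No adjustment factors apply to this defendant.
$154,300 is within the $375,000 maximum.

$154,300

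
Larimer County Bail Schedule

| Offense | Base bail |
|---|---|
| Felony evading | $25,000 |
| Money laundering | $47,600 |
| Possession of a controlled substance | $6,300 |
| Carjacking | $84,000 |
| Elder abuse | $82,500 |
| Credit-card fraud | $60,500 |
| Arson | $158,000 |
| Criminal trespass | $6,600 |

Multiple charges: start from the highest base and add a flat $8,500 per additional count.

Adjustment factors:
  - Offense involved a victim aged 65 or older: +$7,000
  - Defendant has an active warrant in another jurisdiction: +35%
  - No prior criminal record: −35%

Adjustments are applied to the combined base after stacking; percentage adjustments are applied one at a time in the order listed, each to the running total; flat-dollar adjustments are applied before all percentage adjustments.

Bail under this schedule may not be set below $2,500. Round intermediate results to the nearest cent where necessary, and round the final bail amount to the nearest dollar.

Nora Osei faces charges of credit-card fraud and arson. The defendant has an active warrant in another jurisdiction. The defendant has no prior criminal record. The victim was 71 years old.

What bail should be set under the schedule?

Base amounts from the schedule: credit-card fraud $60,500; arson $158,000.
Stacking rule: highest base plus $8,500 per additional charge. Highest is arson at $158,000; 1 additional charge → +$8,500. Combined base = $166,500.
Offense involved a victim aged 65 or older (+$7,000 flat): $166,500 + $7,000 = $173,500.
Defendant has an active warrant in another jurisdiction (+35%): $173,500 × 1.35 = $234,225.
No prior criminal record (−35%): $234,225 × 0.65 = $152,246.25.
$152,246.25 is at or above the $2,500 minimum.
Rounded to the nearest dollar: $152,246.

$152,246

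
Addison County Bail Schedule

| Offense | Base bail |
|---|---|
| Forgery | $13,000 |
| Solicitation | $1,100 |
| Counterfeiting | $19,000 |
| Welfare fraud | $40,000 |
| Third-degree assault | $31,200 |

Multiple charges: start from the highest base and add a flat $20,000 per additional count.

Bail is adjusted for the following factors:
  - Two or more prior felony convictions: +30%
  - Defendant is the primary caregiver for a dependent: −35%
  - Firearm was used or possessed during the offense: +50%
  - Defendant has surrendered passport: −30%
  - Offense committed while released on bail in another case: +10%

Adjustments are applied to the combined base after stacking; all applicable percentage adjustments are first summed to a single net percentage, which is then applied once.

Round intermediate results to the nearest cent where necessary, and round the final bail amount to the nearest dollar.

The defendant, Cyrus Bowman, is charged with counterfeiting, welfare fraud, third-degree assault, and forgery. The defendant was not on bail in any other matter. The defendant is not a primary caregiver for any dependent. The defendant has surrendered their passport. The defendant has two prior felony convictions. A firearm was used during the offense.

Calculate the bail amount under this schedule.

$150,000

Base amounts from the schedule: counterfeiting $19,000; welfare fraud $40,000; third-degree assault $31,200; forgery $13,000.
Stacking rule: highest base plus $20,000 per additional charge. Highest is welfare fraud at $40,000; 3 additional charges → +$60,000. Combined base = $100,000.
Net percentage adjustment: +30% +50% −30% = +50%. $100,000 × 1.5 = $150,000.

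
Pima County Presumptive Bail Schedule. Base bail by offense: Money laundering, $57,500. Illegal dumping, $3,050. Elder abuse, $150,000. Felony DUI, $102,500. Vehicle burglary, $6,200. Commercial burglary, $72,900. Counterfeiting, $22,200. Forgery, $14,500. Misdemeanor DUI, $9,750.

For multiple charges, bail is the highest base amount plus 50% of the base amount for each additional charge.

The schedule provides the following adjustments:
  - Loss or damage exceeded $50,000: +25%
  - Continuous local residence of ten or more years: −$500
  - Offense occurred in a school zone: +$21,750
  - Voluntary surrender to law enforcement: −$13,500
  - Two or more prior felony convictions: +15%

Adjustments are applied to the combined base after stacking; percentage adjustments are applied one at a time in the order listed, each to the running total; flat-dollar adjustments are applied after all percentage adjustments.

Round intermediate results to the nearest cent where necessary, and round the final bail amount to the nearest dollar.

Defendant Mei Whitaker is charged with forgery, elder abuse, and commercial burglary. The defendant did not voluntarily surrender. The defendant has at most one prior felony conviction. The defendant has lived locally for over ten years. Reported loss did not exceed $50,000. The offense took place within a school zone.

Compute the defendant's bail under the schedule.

$214,950

Base amounts from the schedule: forgery $14,500; elder abuse $150,000; commercial burglary $72,900.
Stacking rule: highest base plus 50% of each additional charge. Highest is elder abuse at $150,000. Additional: $14,500 × 50% = $7,250; $72,900 × 50% = $36,450. Combined base = $150,000 + $43,700 = $193,700.
Continuous local residence of ten or more years (−$500 flat): $193,700 − $500 = $193,200.
Offense occurred in a school zone (+$21,750 flat): $193,200 + $21,750 = $214,950.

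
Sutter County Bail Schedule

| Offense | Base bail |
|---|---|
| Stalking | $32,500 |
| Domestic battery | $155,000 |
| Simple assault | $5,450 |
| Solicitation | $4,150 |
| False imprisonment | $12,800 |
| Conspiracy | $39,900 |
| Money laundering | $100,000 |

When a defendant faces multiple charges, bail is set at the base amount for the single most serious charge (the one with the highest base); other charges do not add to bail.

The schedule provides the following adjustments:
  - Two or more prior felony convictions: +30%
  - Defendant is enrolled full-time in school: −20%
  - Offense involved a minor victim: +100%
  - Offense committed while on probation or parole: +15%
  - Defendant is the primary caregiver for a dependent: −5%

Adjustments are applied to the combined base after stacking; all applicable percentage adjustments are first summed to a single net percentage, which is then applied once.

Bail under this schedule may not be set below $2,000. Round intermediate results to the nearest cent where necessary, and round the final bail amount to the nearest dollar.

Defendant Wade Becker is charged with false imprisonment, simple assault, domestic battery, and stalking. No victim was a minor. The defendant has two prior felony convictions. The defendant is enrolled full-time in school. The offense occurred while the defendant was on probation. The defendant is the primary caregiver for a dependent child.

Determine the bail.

Base amounts from the schedule: false imprisonment $12,800; simple assault $5,450; domestic battery $155,000; stalking $32,500.
Stacking rule: use the highest base only. Highest is domestic battery at $155,000. Combined base = $155,000.
Net percentage adjustment: +30% −20% +15% −5% = +20%. $155,000 × 1.2 = $186,000.
$186,000 is at or above the $2,000 minimum.

$186,000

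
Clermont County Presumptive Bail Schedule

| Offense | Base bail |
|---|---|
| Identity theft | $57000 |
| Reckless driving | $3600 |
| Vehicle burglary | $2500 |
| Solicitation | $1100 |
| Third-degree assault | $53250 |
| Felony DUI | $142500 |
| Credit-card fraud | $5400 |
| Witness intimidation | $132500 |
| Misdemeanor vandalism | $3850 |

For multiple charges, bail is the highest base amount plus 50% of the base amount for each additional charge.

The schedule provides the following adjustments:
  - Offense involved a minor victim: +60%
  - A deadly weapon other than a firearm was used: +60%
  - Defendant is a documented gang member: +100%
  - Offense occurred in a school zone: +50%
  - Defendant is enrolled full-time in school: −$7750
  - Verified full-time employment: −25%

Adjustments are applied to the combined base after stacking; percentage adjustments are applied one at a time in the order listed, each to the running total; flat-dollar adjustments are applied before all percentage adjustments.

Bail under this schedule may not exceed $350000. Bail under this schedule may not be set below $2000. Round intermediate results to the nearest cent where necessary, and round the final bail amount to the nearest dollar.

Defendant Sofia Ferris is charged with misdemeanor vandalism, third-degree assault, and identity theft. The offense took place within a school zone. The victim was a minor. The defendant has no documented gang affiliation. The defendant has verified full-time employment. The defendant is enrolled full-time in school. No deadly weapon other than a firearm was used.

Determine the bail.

Base amounts from the schedule: misdemeanor vandalism $3850; third-degree assault $53250; identity theft $57000.
Stacking rule: highest base plus 50% of each additional charge. Highest is identity theft at $57000. Additional: $3850 × 50% = $1925; $53250 × 50% = $26625. Combined base = $57000 + $28550 = $85550.
Defendant is enrolled full-time in school (−$7750 flat): $85550 − $7750 = $77800.
Offense involved a minor victim (+60%): $77800 × 1.6 = $124480.
Offense occurred in a school zone (+50%): $124480 × 1.5 = $186720.
Verified full-time employment (−25%): $186720 × 0.75 = $140040.
$140040 is within the $350000 maximum.
$140040 is at or above the $2000 minimum.

$140040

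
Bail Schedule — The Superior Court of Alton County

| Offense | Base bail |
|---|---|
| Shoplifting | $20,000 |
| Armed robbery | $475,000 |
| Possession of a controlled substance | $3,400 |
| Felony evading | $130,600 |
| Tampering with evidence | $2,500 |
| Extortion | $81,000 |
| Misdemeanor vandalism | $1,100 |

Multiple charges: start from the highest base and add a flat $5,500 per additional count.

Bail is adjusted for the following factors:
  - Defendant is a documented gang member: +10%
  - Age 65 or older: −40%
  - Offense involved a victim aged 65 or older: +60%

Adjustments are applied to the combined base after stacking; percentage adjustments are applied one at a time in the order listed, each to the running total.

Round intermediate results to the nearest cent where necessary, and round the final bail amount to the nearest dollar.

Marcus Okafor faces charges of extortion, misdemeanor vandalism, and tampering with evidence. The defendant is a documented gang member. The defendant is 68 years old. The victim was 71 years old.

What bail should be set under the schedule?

$97,152

Base amounts from the schedule: extortion $81,000; misdemeanor vandalism $1,100; tampering with evidence $2,500.
Stacking rule: highest base plus $5,500 per additional charge. Highest is extortion at $81,000; 2 additional charges → +$11,000. Combined base = $92,000.
Defendant is a documented gang member (+10%): $92,000 × 1.1 = $101,200.
Age 65 or older (−40%): $101,200 × 0.6 = $60,720.
Offense involved a victim aged 65 or older (+60%): $60,720 × 1.6 = $97,152.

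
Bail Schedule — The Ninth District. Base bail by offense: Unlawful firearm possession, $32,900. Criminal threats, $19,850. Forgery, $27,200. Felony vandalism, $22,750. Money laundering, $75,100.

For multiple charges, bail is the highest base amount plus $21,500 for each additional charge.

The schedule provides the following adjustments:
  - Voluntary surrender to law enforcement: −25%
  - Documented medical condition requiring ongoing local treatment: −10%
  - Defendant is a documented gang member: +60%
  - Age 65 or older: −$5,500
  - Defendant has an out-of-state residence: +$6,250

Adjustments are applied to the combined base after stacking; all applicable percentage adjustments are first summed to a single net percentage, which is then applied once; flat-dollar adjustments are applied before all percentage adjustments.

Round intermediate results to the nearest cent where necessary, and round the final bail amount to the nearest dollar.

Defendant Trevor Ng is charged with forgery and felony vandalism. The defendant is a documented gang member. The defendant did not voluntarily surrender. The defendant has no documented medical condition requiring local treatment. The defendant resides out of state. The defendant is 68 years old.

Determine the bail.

$79,120

Base amounts from the schedule: forgery $27,200; felony vandalism $22,750.
Stacking rule: highest base plus $21,500 per additional charge. Highest is forgery at $27,200; 1 additional charge → +$21,500. Combined base = $48,700.
Age 65 or older (−$5,500 flat): $48,700 − $5,500 = $43,200.
Defendant has an out-of-state residence (+$6,250 flat): $43,200 + $6,250 = $49,450.
Defendant is a documented gang member (+60%): $49,450 × 1.6 = $79,120.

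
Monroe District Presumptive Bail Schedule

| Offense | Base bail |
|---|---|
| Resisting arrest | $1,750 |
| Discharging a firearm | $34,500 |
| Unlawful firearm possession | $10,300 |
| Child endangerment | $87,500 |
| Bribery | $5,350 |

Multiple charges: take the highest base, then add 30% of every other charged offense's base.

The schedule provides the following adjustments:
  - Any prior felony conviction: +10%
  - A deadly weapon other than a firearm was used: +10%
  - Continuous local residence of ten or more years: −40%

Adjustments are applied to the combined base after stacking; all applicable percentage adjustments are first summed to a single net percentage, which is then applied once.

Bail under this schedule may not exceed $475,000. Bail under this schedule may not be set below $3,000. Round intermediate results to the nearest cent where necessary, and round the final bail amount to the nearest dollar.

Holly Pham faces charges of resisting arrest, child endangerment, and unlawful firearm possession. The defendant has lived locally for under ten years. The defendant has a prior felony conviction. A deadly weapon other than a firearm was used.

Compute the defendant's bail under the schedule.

Base amounts from the schedule: resisting arrest $1,750; child endangerment $87,500; unlawful firearm possession $10,300.
Stacking rule: highest base plus 30% of each additional charge. Highest is child endangerment at $87,500. Additional: $1,750 × 30% = $525; $10,300 × 30% = $3,090. Combined base = $87,500 + $3,615 = $91,115.
Net percentage adjustment: +10% +10% = +20%. $91,115 × 1.2 = $109,338.
$109,338 is within the $475,000 maximum.
$109,338 is at or above the $3,000 minimum.

$109,338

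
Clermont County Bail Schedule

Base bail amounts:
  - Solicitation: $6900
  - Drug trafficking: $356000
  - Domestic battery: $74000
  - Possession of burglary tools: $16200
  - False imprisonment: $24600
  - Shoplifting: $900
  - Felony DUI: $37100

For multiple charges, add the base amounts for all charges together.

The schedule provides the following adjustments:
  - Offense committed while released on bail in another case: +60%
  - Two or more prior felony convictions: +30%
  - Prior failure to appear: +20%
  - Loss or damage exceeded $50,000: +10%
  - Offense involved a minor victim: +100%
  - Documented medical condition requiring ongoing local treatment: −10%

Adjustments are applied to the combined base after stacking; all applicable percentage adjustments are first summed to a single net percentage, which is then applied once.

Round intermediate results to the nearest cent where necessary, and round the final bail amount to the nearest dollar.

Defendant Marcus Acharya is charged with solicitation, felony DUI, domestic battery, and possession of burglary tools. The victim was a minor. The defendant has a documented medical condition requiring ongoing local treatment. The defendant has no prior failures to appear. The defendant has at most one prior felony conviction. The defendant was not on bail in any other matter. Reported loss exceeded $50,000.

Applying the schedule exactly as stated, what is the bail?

$268400

Base amounts from the schedule: solicitation $6900; felony DUI $37100; domestic battery $74000; possession of burglary tools $16200.
Stacking rule: sum of all bases. $6900 + $37100 + $74000 + $16200 = $134200.
Net percentage adjustment: +10% +100% −10% = +100%. $134200 × 2 = $268400.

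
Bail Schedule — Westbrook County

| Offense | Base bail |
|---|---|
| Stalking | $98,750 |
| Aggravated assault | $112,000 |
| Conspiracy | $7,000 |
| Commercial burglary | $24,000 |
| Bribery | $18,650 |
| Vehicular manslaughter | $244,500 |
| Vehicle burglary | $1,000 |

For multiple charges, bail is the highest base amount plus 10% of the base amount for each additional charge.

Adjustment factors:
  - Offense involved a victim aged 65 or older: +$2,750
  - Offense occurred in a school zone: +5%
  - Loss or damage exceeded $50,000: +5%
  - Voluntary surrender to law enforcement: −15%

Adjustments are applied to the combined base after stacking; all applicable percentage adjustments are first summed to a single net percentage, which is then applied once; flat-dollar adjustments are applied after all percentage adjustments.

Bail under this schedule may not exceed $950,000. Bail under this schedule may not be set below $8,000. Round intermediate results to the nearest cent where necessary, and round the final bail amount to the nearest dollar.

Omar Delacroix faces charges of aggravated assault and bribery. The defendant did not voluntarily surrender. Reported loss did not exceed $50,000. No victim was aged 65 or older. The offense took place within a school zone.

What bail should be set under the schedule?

Base amounts from the schedule: aggravated assault $112,000; bribery $18,650.
Stacking rule: highest base plus 10% of each additional charge. Highest is aggravated assault at $112,000. Additional: $18,650 × 10% = $1,865. Combined base = $112,000 + $1,865 = $113,865.
Offense occurred in a school zone (+5%): $113,865 × 1.05 = $119,558.25.
$119,558.25 is within the $950,000 maximum.
$119,558.25 is at or above the $8,000 minimum.
Rounded to the nearest dollar: $119,558.

$119,558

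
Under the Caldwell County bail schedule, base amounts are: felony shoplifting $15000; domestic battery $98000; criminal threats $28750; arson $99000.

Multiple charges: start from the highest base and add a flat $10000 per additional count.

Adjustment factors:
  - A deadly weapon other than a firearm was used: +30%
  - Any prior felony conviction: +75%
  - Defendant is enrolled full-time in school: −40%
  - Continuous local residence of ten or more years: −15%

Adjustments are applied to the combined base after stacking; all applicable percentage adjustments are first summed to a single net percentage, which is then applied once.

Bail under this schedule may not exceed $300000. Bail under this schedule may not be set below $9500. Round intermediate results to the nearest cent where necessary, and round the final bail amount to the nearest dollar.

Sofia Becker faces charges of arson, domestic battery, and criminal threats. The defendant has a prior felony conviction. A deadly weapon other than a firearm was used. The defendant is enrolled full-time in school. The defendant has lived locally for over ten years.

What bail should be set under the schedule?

Base amounts from the schedule: arson $99000; domestic battery $98000; criminal threats $28750.
Stacking rule: highest base plus $10000 per additional charge. Highest is arson at $99000; 2 additional charges → +$20000. Combined base = $119000.
Net percentage adjustment: +30% +75% −40% −15% = +50%. $119000 × 1.5 = $178500.
$178500 is within the $300000 maximum.
$178500 is at or above the $9500 minimum.

$178500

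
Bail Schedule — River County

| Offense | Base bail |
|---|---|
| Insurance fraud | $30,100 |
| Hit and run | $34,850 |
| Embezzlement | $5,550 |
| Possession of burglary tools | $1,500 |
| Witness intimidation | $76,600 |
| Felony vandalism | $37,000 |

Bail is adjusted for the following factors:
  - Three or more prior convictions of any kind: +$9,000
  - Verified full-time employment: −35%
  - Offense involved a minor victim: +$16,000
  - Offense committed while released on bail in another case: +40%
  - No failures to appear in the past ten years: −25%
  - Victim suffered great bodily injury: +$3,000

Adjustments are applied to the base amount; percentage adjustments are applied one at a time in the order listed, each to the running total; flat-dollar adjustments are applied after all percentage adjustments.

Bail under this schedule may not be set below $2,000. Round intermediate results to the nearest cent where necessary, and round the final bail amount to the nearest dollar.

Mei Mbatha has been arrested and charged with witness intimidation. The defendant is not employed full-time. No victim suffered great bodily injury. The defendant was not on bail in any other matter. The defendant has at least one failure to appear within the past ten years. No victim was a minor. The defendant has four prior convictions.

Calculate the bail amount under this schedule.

$85,600

Base amounts from the schedule: witness intimidation $76,600.
Single charge. Combined base = $76,600.
Three or more prior convictions of any kind (+$9,000 flat): $76,600 + $9,000 = $85,600.
$85,600 is at or above the $2,000 minimum.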